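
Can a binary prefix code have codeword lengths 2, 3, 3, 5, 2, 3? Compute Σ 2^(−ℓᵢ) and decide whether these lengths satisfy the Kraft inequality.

0.90625; yes

With common denominator 2^5 = 32: Σ 2^(−ℓᵢ) = 8/32 + 4/32 + 4/32 + 1/32 + 8/32 + 4/32 = 29/32 = 0.90625.
Kraft's inequality requires Σ ≤ 1; here Σ = 0.90625 ≤ 1, so such a prefix code exists.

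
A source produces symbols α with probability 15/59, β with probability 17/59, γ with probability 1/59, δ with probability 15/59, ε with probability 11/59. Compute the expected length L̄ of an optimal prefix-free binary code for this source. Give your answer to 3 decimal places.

Repeatedly combine the two least-probable nodes; the expected code length is the sum of the merged weights.
merge 1/59 + 11/59 → 12/59
merge 12/59 + 15/59 → 27/59
merge 15/59 + 17/59 → 32/59
merge 27/59 + 32/59 → 1
L = 12/59 + 27/59 + 32/59 + 1 = 130/59 ≈ 2.203 bits/symbol.

2.203 bits/symbol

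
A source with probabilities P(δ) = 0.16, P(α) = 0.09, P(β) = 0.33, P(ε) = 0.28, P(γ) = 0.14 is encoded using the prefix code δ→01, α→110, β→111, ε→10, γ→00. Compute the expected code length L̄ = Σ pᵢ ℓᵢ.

2.42 bits/symbol

L̄ = Σ pᵢ·ℓᵢ = 0.16·2 + 0.09·3 + 0.33·3 + 0.28·2 + 0.14·2 = 2.42 bits/symbol.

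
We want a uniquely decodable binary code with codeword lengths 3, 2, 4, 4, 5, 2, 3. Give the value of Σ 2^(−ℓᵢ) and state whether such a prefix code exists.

0.90625; yes

With common denominator 2^5 = 32: Σ 2^(−ℓᵢ) = 4/32 + 8/32 + 2/32 + 2/32 + 1/32 + 8/32 + 4/32 = 29/32 = 0.90625.
Kraft's inequality requires Σ ≤ 1; here Σ = 0.90625 ≤ 1, so such a prefix code exists.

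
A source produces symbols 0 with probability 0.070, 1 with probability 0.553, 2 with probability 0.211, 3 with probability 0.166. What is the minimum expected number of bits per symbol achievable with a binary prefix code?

Repeatedly combine the two least-probable nodes; the expected code length is the sum of the merged weights.
merge 7/100 + 83/500 → 59/250
merge 211/1000 + 59/250 → 447/1000
merge 447/1000 + 553/1000 → 1
L = 59/250 + 447/1000 + 1 = 1683/1000 = 1.683 bits/symbol.

1.683 bits/symbol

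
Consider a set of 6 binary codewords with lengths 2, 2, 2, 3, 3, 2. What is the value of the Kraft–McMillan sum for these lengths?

1.25

With common denominator 2^3 = 8: Σ 2^(−ℓᵢ) = 2/8 + 2/8 + 2/8 + 1/8 + 1/8 + 2/8 = 10/8 = 1.25.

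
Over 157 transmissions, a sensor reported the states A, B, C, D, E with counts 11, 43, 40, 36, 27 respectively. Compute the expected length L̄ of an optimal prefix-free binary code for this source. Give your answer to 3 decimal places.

Probabilities are the counts divided by 157.
Repeatedly combine the two least-probable nodes; the expected code length is the sum of the merged weights.
merge 11/157 + 27/157 → 38/157
merge 36/157 + 38/157 → 74/157
merge 40/157 + 43/157 → 83/157
merge 74/157 + 83/157 → 1
L = 38/157 + 74/157 + 83/157 + 1 = 352/157 ≈ 2.242 bits/symbol.

2.242 bits/symbol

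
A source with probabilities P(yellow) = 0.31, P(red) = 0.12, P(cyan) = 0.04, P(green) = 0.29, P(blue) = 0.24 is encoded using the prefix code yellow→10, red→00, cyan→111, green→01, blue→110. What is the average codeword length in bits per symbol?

2.28 bits/symbol

L̄ = Σ pᵢ·ℓᵢ = 0.31·2 + 0.12·2 + 0.04·3 + 0.29·2 + 0.24·3 = 2.28 bits/symbol.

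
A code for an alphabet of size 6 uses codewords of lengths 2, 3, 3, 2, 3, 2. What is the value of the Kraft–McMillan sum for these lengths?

With common denominator 2^3 = 8: Σ 2^(−ℓᵢ) = 2/8 + 1/8 + 1/8 + 2/8 + 1/8 + 2/8 = 9/8 = 1.125.

1.125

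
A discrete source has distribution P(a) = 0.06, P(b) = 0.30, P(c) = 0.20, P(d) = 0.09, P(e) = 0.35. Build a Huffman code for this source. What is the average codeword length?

Repeatedly combine the two least-probable nodes; the expected code length is the sum of the merged weights.
merge 3/50 + 9/100 → 3/20
merge 3/20 + 1/5 → 7/20
merge 3/10 + 7/20 → 13/20
merge 7/20 + 13/20 → 1
L = 3/20 + 7/20 + 13/20 + 1 = 43/20 = 2.15 bits/symbol.

2.15 bits/symbol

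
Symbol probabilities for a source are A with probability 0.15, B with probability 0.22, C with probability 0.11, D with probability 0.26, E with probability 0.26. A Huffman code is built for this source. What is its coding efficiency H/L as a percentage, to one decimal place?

99.6%

Entropy H = −Σ p log₂ p ≈ 2.2520 bits.
Huffman merges: 11/100+3/20→13/50; 11/50+13/50→12/25; 13/50+13/50→13/25; 12/25+13/25→1. L = 113/50 ≈ 2.2600.
Efficiency = H/L = 2.2520/2.2600 = 99.6%.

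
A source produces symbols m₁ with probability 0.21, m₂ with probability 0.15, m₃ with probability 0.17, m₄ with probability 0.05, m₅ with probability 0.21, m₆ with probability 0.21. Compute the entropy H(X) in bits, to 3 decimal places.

H = −Σ pᵢ log₂ pᵢ.
−0.21·log₂(0.21) = 0.4728
−0.15·log₂(0.15) = 0.4105
−0.17·log₂(0.17) = 0.4346
−0.05·log₂(0.05) = 0.2161
−0.21·log₂(0.21) = 0.4728
−0.21·log₂(0.21) = 0.4728
Sum ≈ 2.4797 → 2.480 bits.

2.480 bits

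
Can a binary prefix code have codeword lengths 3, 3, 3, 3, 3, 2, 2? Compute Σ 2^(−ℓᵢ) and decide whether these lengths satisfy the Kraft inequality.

1.125; no

With common denominator 2^3 = 8: Σ 2^(−ℓᵢ) = 1/8 + 1/8 + 1/8 + 1/8 + 1/8 + 2/8 + 2/8 = 9/8 = 1.125.
Kraft's inequality requires Σ ≤ 1; here Σ = 1.125 > 1, so no such prefix code exists.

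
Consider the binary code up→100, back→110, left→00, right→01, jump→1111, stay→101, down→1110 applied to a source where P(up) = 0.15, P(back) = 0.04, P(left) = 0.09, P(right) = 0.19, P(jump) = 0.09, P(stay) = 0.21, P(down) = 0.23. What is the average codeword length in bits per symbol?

L̄ = Σ pᵢ·ℓᵢ = 0.15·3 + 0.04·3 + 0.09·2 + 0.19·2 + 0.09·4 + 0.21·3 + 0.23·4 = 3.04 bits/symbol.

3.04 bits/symbol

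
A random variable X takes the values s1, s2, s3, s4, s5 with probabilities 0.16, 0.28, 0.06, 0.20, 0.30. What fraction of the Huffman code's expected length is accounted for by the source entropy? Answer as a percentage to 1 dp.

Entropy H = −Σ p log₂ p ≈ 2.1662 bits.
Huffman merges: 3/50+4/25→11/50; 1/5+11/50→21/50; 7/25+3/10→29/50; 21/50+29/50→1. L = 111/50 ≈ 2.2200.
Efficiency = H/L = 2.1662/2.2200 = 97.6%.

97.6%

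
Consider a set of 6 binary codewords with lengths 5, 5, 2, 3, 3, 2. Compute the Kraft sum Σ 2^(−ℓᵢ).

0.8125

With common denominator 2^5 = 32: Σ 2^(−ℓᵢ) = 1/32 + 1/32 + 8/32 + 4/32 + 4/32 + 8/32 = 26/32 = 0.8125.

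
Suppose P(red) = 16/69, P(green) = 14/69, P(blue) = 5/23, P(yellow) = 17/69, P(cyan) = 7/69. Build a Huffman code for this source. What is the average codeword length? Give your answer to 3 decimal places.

2.304 bits/symbol

Repeatedly combine the two least-probable nodes; the expected code length is the sum of the merged weights.
merge 7/69 + 14/69 → 7/23
merge 5/23 + 16/69 → 31/69
merge 17/69 + 7/23 → 38/69
merge 31/69 + 38/69 → 1
L = 7/23 + 31/69 + 38/69 + 1 = 53/23 ≈ 2.304 bits/symbol.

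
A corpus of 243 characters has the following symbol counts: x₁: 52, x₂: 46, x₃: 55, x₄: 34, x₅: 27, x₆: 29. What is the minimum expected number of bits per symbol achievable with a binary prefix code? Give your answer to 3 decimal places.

2.560 bits/symbol

Probabilities are the counts divided by 243.
Repeatedly combine the two least-probable nodes; the expected code length is the sum of the merged weights.
merge 1/9 + 29/243 → 56/243
merge 34/243 + 46/243 → 80/243
merge 52/243 + 55/243 → 107/243
merge 56/243 + 80/243 → 136/243
merge 107/243 + 136/243 → 1
L = 56/243 + 80/243 + 107/243 + 136/243 + 1 = 622/243 ≈ 2.560 bits/symbol.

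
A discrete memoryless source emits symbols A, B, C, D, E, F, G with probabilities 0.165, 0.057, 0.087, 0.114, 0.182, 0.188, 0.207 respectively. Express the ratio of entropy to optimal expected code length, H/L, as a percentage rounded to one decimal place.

98.2%

Entropy H = −Σ p log₂ p ≈ 2.6991 bits.
Huffman merges: 57/1000+87/1000→18/125; 57/500+18/125→129/500; 33/200+91/500→347/1000; 47/250+207/1000→79/200; 129/500+347/1000→121/200; 79/200+121/200→1. L = 2749/1000 ≈ 2.7490.
Efficiency = H/L = 2.6991/2.7490 = 98.2%.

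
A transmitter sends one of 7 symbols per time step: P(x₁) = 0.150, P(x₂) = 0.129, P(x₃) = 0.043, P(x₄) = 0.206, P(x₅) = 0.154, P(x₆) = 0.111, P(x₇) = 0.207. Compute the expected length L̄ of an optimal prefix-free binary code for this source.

Repeatedly combine the two least-probable nodes; the expected code length is the sum of the merged weights.
merge 43/1000 + 111/1000 → 77/500
merge 129/1000 + 3/20 → 279/1000
merge 77/500 + 77/500 → 77/250
merge 103/500 + 207/1000 → 413/1000
merge 279/1000 + 77/250 → 587/1000
merge 413/1000 + 587/1000 → 1
L = 77/500 + 279/1000 + 77/250 + 413/1000 + 587/1000 + 1 = 2741/1000 = 2.741 bits/symbol.

2.741 bits/symbol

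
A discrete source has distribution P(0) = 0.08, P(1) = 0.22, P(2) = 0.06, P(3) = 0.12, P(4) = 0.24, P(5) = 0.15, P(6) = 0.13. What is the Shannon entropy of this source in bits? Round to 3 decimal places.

2.670 bits

H = −Σ pᵢ log₂ pᵢ.
−0.08·log₂(0.08) = 0.2915
−0.22·log₂(0.22) = 0.4806
−0.06·log₂(0.06) = 0.2435
−0.12·log₂(0.12) = 0.3671
−0.24·log₂(0.24) = 0.4941
−0.15·log₂(0.15) = 0.4105
−0.13·log₂(0.13) = 0.3826
Sum ≈ 2.6700 → 2.670 bits.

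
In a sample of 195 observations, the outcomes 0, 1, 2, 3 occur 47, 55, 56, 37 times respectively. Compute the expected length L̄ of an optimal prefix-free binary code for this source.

2 bits/symbol

Probabilities are the counts divided by 195.
Repeatedly combine the two least-probable nodes; the expected code length is the sum of the merged weights.
merge 37/195 + 47/195 → 28/65
merge 11/39 + 56/195 → 37/65
merge 28/65 + 37/65 → 1
L = 28/65 + 37/65 + 1 = 2 bits/symbol.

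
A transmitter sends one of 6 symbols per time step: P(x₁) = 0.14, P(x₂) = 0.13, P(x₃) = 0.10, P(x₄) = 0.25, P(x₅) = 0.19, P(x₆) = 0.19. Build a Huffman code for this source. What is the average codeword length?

2.56 bits/symbol

Repeatedly combine the two least-probable nodes; the expected code length is the sum of the merged weights.
merge 1/10 + 13/100 → 23/100
merge 7/50 + 19/100 → 33/100
merge 19/100 + 23/100 → 21/50
merge 1/4 + 33/100 → 29/50
merge 21/50 + 29/50 → 1
L = 23/100 + 33/100 + 21/50 + 29/50 + 1 = 64/25 = 2.56 bits/symbol.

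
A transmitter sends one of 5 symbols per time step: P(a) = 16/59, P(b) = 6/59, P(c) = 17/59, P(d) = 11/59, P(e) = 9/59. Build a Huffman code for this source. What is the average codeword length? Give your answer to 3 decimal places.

Repeatedly combine the two least-probable nodes; the expected code length is the sum of the merged weights.
merge 6/59 + 9/59 → 15/59
merge 11/59 + 15/59 → 26/59
merge 16/59 + 17/59 → 33/59
merge 26/59 + 33/59 → 1
L = 15/59 + 26/59 + 33/59 + 1 = 133/59 ≈ 2.254 bits/symbol.

2.254 bits/symbol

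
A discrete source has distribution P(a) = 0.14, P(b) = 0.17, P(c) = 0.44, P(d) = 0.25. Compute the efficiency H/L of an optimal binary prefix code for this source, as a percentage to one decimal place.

99.1%

Entropy H = −Σ p log₂ p ≈ 1.8528 bits.
Huffman merges: 7/50+17/100→31/100; 1/4+31/100→14/25; 11/25+14/25→1. L = 187/100 ≈ 1.8700.
Efficiency = H/L = 1.8528/1.8700 = 99.1%.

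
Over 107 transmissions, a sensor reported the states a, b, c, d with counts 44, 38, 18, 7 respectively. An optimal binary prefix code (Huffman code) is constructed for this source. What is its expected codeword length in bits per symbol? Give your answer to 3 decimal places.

Probabilities are the counts divided by 107.
Repeatedly combine the two least-probable nodes; the expected code length is the sum of the merged weights.
merge 7/107 + 18/107 → 25/107
merge 25/107 + 38/107 → 63/107
merge 44/107 + 63/107 → 1
L = 25/107 + 63/107 + 1 = 195/107 ≈ 1.822 bits/symbol.

1.822 bits/symbol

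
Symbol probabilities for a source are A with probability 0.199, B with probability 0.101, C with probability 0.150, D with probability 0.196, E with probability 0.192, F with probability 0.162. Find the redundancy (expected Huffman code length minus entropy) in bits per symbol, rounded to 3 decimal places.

Entropy H = −Σ p log₂ p ≈ 2.5514 bits.
Huffman merges: 101/1000+3/20→251/1000; 81/500+24/125→177/500; 49/250+199/1000→79/200; 251/1000+177/500→121/200; 79/200+121/200→1. L = 521/200 ≈ 2.6050.
L − H = 2.6050 − 2.5514 = 0.054 bits.

0.054 bits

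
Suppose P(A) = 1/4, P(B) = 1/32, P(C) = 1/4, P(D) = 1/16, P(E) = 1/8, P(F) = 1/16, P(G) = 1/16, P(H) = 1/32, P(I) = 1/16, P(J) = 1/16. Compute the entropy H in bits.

Each probability is a power of 1/2, so log₂(1/p) is an integer.
H = Σ p·log₂(1/p) = 1/4·2 + 1/32·5 + 1/4·2 + 1/16·4 + 1/8·3 + 1/16·4 + 1/16·4 + 1/32·5 + 1/16·4 + 1/16·4 = 2.9375 bits.

2.9375 bits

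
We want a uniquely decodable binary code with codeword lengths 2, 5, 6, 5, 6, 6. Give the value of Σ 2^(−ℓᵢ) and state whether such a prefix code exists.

0.359375; yes

With common denominator 2^6 = 64: Σ 2^(−ℓᵢ) = 16/64 + 2/64 + 1/64 + 2/64 + 1/64 + 1/64 = 23/64 = 0.359375.
Kraft's inequality requires Σ ≤ 1; here Σ = 0.359375 ≤ 1, so such a prefix code exists.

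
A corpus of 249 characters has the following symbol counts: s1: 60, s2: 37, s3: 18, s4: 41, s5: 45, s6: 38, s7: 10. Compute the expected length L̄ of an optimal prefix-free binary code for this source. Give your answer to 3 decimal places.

Probabilities are the counts divided by 249.
Repeatedly combine the two least-probable nodes; the expected code length is the sum of the merged weights.
merge 10/249 + 6/83 → 28/249
merge 28/249 + 37/249 → 65/249
merge 38/249 + 41/249 → 79/249
merge 15/83 + 20/83 → 35/83
merge 65/249 + 79/249 → 48/83
merge 35/83 + 48/83 → 1
L = 28/249 + 65/249 + 79/249 + 35/83 + 48/83 + 1 = 670/249 ≈ 2.691 bits/symbol.

2.691 bits/symbol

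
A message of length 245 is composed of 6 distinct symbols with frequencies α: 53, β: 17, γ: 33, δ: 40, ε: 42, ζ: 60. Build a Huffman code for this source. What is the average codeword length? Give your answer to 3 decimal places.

2.539 bits/symbol

Probabilities are the counts divided by 245.
Repeatedly combine the two least-probable nodes; the expected code length is the sum of the merged weights.
merge 17/245 + 33/245 → 10/49
merge 8/49 + 6/35 → 82/245
merge 10/49 + 53/245 → 103/245
merge 12/49 + 82/245 → 142/245
merge 103/245 + 142/245 → 1
L = 10/49 + 82/245 + 103/245 + 142/245 + 1 = 622/245 ≈ 2.539 bits/symbol.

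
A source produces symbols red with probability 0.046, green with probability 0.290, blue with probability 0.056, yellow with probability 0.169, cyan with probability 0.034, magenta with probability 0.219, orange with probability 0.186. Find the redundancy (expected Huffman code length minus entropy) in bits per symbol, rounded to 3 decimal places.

0.035 bits

Entropy H = −Σ p log₂ p ≈ 2.4856 bits.
Huffman merges: 17/500+23/500→2/25; 7/125+2/25→17/125; 17/125+169/1000→61/200; 93/500+219/1000→81/200; 29/100+61/200→119/200; 81/200+119/200→1. L = 2521/1000 ≈ 2.5210.
L − H = 2.5210 − 2.4856 = 0.035 bits.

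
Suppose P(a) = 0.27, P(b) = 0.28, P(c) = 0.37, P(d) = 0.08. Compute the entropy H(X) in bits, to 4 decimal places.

1.8465 bits

H = −Σ pᵢ log₂ pᵢ.
−0.27·log₂(0.27) = 0.5100
−0.28·log₂(0.28) = 0.5142
−0.37·log₂(0.37) = 0.5307
−0.08·log₂(0.08) = 0.2915
Sum ≈ 1.8465 → 1.8465 bits.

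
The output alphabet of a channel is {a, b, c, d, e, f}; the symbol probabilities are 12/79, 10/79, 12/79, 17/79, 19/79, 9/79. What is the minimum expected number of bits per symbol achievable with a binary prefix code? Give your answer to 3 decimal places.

2.544 bits/symbol

Repeatedly combine the two least-probable nodes; the expected code length is the sum of the merged weights.
merge 9/79 + 10/79 → 19/79
merge 12/79 + 12/79 → 24/79
merge 17/79 + 19/79 → 36/79
merge 19/79 + 24/79 → 43/79
merge 36/79 + 43/79 → 1
L = 19/79 + 24/79 + 36/79 + 43/79 + 1 = 201/79 ≈ 2.544 bits/symbol.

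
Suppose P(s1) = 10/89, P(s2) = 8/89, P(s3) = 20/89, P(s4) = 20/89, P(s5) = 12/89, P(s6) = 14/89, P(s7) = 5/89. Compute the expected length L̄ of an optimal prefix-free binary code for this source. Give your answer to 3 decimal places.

2.697 bits/symbol

Repeatedly combine the two least-probable nodes; the expected code length is the sum of the merged weights.
merge 5/89 + 8/89 → 13/89
merge 10/89 + 12/89 → 22/89
merge 13/89 + 14/89 → 27/89
merge 20/89 + 20/89 → 40/89
merge 22/89 + 27/89 → 49/89
merge 40/89 + 49/89 → 1
L = 13/89 + 22/89 + 27/89 + 40/89 + 49/89 + 1 = 240/89 ≈ 2.697 bits/symbol.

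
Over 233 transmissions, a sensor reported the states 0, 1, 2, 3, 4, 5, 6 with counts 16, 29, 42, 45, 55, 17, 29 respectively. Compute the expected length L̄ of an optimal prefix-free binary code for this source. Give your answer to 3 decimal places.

Probabilities are the counts divided by 233.
Repeatedly combine the two least-probable nodes; the expected code length is the sum of the merged weights.
merge 16/233 + 17/233 → 33/233
merge 29/233 + 29/233 → 58/233
merge 33/233 + 42/233 → 75/233
merge 45/233 + 55/233 → 100/233
merge 58/233 + 75/233 → 133/233
merge 100/233 + 133/233 → 1
L = 33/233 + 58/233 + 75/233 + 100/233 + 133/233 + 1 = 632/233 ≈ 2.712 bits/symbol.

2.712 bits/symbol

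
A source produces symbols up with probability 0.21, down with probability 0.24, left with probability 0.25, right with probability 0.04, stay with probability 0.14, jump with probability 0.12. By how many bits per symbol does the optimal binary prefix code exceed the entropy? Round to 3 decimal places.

Entropy H = −Σ p log₂ p ≈ 2.4169 bits.
Huffman merges: 1/25+3/25→4/25; 7/50+4/25→3/10; 21/100+6/25→9/20; 1/4+3/10→11/20; 9/20+11/20→1. L = 123/50 ≈ 2.4600.
L − H = 2.4600 − 2.4169 = 0.043 bits.

0.043 bits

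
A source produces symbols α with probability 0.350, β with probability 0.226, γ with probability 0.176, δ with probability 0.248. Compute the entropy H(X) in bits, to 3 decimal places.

1.955 bits

H = −Σ pᵢ log₂ pᵢ.
−0.350·log₂(0.350) = 0.5301
−0.226·log₂(0.226) = 0.4849
−0.176·log₂(0.176) = 0.4411
−0.248·log₂(0.248) = 0.4989
Sum ≈ 1.9550 → 1.955 bits.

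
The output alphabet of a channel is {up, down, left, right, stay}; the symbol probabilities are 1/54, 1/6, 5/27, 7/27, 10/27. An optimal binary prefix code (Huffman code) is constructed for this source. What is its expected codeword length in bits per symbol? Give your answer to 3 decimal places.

2.185 bits/symbol

Repeatedly combine the two least-probable nodes; the expected code length is the sum of the merged weights.
merge 1/54 + 1/6 → 5/27
merge 5/27 + 5/27 → 10/27
merge 7/27 + 10/27 → 17/27
merge 10/27 + 17/27 → 1
L = 5/27 + 10/27 + 17/27 + 1 = 59/27 ≈ 2.185 bits/symbol.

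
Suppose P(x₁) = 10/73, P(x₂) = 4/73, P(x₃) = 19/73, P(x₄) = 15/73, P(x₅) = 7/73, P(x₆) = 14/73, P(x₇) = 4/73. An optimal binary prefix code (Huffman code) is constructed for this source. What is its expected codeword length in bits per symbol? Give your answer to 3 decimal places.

2.644 bits/symbol

Repeatedly combine the two least-probable nodes; the expected code length is the sum of the merged weights.
merge 4/73 + 4/73 → 8/73
merge 7/73 + 8/73 → 15/73
merge 10/73 + 14/73 → 24/73
merge 15/73 + 15/73 → 30/73
merge 19/73 + 24/73 → 43/73
merge 30/73 + 43/73 → 1
L = 8/73 + 15/73 + 24/73 + 30/73 + 43/73 + 1 = 193/73 ≈ 2.644 bits/symbol.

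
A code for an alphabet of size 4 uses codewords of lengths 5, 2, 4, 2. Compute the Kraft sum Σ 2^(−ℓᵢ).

With common denominator 2^5 = 32: Σ 2^(−ℓᵢ) = 1/32 + 8/32 + 2/32 + 8/32 = 19/32 = 0.59375.

0.59375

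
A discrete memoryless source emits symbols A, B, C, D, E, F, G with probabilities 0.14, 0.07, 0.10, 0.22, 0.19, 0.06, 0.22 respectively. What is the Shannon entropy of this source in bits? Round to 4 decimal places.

H = −Σ pᵢ log₂ pᵢ.
−0.14·log₂(0.14) = 0.3971
−0.07·log₂(0.07) = 0.2686
−0.10·log₂(0.10) = 0.3322
−0.22·log₂(0.22) = 0.4806
−0.19·log₂(0.19) = 0.4552
−0.06·log₂(0.06) = 0.2435
−0.22·log₂(0.22) = 0.4806
Sum ≈ 2.6578 → 2.6578 bits.

2.6578 bits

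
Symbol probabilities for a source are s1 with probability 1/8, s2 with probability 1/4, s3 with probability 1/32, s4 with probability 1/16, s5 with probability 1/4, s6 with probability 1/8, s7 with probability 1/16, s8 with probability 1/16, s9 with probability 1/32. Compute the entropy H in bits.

2.8125 bits

Each probability is a power of 1/2, so log₂(1/p) is an integer.
H = Σ p·log₂(1/p) = 1/8·3 + 1/4·2 + 1/32·5 + 1/16·4 + 1/4·2 + 1/8·3 + 1/16·4 + 1/16·4 + 1/32·5 = 2.8125 bits.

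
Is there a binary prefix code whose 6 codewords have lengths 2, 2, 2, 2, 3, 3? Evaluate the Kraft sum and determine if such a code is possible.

1.25; no

With common denominator 2^3 = 8: Σ 2^(−ℓᵢ) = 2/8 + 2/8 + 2/8 + 2/8 + 1/8 + 1/8 = 10/8 = 1.25.
Kraft's inequality requires Σ ≤ 1; here Σ = 1.25 > 1, so no such prefix code exists.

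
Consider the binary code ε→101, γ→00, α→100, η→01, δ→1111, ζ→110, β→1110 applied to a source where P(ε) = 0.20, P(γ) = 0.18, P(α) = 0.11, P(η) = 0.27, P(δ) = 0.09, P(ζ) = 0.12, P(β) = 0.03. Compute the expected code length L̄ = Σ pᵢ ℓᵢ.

L̄ = Σ pᵢ·ℓᵢ = 0.20·3 + 0.18·2 + 0.11·3 + 0.27·2 + 0.09·4 + 0.12·3 + 0.03·4 = 2.67 bits/symbol.

2.67 bits/symbol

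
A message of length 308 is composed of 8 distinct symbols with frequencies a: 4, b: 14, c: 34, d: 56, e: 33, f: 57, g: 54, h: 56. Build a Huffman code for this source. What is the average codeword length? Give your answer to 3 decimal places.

2.857 bits/symbol

Probabilities are the counts divided by 308.
Repeatedly combine the two least-probable nodes; the expected code length is the sum of the merged weights.
merge 1/77 + 1/22 → 9/154
merge 9/154 + 3/28 → 51/308
merge 17/154 + 51/308 → 85/308
merge 27/154 + 2/11 → 5/14
merge 2/11 + 57/308 → 113/308
merge 85/308 + 5/14 → 195/308
merge 113/308 + 195/308 → 1
L = 9/154 + 51/308 + 85/308 + 5/14 + 113/308 + 195/308 + 1 = 20/7 ≈ 2.857 bits/symbol.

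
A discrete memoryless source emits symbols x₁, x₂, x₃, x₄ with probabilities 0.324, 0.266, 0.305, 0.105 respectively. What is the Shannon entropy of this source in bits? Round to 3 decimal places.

1.899 bits

H = −Σ pᵢ log₂ pᵢ.
−0.324·log₂(0.324) = 0.5268
−0.266·log₂(0.266) = 0.5082
−0.305·log₂(0.305) = 0.5225
−0.105·log₂(0.105) = 0.3414
Sum ≈ 1.8989 → 1.899 bits.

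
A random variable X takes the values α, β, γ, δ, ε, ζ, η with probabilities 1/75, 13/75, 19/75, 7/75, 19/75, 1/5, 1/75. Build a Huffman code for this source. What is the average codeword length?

Repeatedly combine the two least-probable nodes; the expected code length is the sum of the merged weights.
merge 1/75 + 1/75 → 2/75
merge 2/75 + 7/75 → 3/25
merge 3/25 + 13/75 → 22/75
merge 1/5 + 19/75 → 34/75
merge 19/75 + 22/75 → 41/75
merge 34/75 + 41/75 → 1
L = 2/75 + 3/25 + 22/75 + 34/75 + 41/75 + 1 = 61/25 = 2.44 bits/symbol.

2.44 bits/symbol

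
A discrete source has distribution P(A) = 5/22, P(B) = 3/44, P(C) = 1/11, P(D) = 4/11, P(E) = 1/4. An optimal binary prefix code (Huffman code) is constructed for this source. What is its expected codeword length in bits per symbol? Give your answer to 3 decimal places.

2.159 bits/symbol

Repeatedly combine the two least-probable nodes; the expected code length is the sum of the merged weights.
merge 3/44 + 1/11 → 7/44
merge 7/44 + 5/22 → 17/44
merge 1/4 + 4/11 → 27/44
merge 17/44 + 27/44 → 1
L = 7/44 + 17/44 + 27/44 + 1 = 95/44 ≈ 2.159 bits/symbol.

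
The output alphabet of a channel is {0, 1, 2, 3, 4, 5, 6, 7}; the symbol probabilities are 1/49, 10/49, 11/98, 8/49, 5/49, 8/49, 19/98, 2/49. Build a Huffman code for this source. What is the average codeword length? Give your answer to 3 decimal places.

2.827 bits/symbol

Repeatedly combine the two least-probable nodes; the expected code length is the sum of the merged weights.
merge 1/49 + 2/49 → 3/49
merge 3/49 + 5/49 → 8/49
merge 11/98 + 8/49 → 27/98
merge 8/49 + 8/49 → 16/49
merge 19/98 + 10/49 → 39/98
merge 27/98 + 16/49 → 59/98
merge 39/98 + 59/98 → 1
L = 3/49 + 8/49 + 27/98 + 16/49 + 39/98 + 59/98 + 1 = 277/98 ≈ 2.827 bits/symbol.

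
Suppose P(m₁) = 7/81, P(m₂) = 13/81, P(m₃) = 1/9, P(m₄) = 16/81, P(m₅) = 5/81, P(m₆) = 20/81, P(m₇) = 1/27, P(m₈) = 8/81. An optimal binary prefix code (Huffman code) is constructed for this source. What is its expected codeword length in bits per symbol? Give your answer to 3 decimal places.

2.840 bits/symbol

Repeatedly combine the two least-probable nodes; the expected code length is the sum of the merged weights.
merge 1/27 + 5/81 → 8/81
merge 7/81 + 8/81 → 5/27
merge 8/81 + 1/9 → 17/81
merge 13/81 + 5/27 → 28/81
merge 16/81 + 17/81 → 11/27
merge 20/81 + 28/81 → 16/27
merge 11/27 + 16/27 → 1
L = 8/81 + 5/27 + 17/81 + 28/81 + 11/27 + 16/27 + 1 = 230/81 ≈ 2.840 bits/symbol.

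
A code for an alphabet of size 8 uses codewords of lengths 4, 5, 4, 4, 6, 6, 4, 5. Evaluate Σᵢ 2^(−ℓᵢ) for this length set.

With common denominator 2^6 = 64: Σ 2^(−ℓᵢ) = 4/64 + 2/64 + 4/64 + 4/64 + 1/64 + 1/64 + 4/64 + 2/64 = 22/64 = 0.34375.

0.34375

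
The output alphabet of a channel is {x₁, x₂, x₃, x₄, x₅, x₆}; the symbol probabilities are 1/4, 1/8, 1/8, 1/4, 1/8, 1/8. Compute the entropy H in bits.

Each probability is a power of 1/2, so log₂(1/p) is an integer.
H = Σ p·log₂(1/p) = 1/4·2 + 1/8·3 + 1/8·3 + 1/4·2 + 1/8·3 + 1/8·3 = 2.5 bits.

2.5 bits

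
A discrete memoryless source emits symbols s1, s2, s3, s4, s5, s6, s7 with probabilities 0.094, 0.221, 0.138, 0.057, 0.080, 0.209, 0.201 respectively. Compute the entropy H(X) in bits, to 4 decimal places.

H = −Σ pᵢ log₂ pᵢ.
−0.094·log₂(0.094) = 0.3207
−0.221·log₂(0.221) = 0.4813
−0.138·log₂(0.138) = 0.3943
−0.057·log₂(0.057) = 0.2356
−0.080·log₂(0.080) = 0.2915
−0.209·log₂(0.209) = 0.4720
−0.201·log₂(0.201) = 0.4653
Sum ≈ 2.6606 → 2.6606 bits.

2.6606 bits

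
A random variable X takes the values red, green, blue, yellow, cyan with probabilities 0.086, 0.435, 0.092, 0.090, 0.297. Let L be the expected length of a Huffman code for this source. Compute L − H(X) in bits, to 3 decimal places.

0.033 bits

Entropy H = −Σ p log₂ p ≈ 1.9763 bits.
Huffman merges: 43/500+9/100→22/125; 23/250+22/125→67/250; 67/250+297/1000→113/200; 87/200+113/200→1. L = 2009/1000 ≈ 2.0090.
L − H = 2.0090 − 1.9763 = 0.033 bits.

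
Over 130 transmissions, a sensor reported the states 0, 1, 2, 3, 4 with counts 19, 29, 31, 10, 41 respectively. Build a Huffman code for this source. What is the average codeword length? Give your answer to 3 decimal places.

2.223 bits/symbol

Probabilities are the counts divided by 130.
Repeatedly combine the two least-probable nodes; the expected code length is the sum of the merged weights.
merge 1/13 + 19/130 → 29/130
merge 29/130 + 29/130 → 29/65
merge 31/130 + 41/130 → 36/65
merge 29/65 + 36/65 → 1
L = 29/130 + 29/65 + 36/65 + 1 = 289/130 ≈ 2.223 bits/symbol.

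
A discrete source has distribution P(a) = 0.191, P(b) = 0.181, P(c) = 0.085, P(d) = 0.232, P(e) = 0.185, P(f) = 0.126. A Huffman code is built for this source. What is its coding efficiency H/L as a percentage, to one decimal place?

Entropy H = −Σ p log₂ p ≈ 2.5207 bits.
Huffman merges: 17/200+63/500→211/1000; 181/1000+37/200→183/500; 191/1000+211/1000→201/500; 29/125+183/500→299/500; 201/500+299/500→1. L = 2577/1000 ≈ 2.5770.
Efficiency = H/L = 2.5207/2.5770 = 97.8%.

97.8%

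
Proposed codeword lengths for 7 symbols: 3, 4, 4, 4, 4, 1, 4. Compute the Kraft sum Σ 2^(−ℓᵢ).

With common denominator 2^4 = 16: Σ 2^(−ℓᵢ) = 2/16 + 1/16 + 1/16 + 1/16 + 1/16 + 8/16 + 1/16 = 15/16 = 0.9375.

0.9375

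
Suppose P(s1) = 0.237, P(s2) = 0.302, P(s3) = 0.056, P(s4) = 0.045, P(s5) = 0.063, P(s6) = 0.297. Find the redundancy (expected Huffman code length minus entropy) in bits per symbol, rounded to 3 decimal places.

Entropy H = −Σ p log₂ p ≈ 2.2196 bits.
Huffman merges: 9/200+7/125→101/1000; 63/1000+101/1000→41/250; 41/250+237/1000→401/1000; 297/1000+151/500→599/1000; 401/1000+599/1000→1. L = 453/200 ≈ 2.2650.
L − H = 2.2650 − 2.2196 = 0.045 bits.

0.045 bits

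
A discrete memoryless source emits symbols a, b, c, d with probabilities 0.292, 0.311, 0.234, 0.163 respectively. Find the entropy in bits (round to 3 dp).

H = −Σ pᵢ log₂ pᵢ.
−0.292·log₂(0.292) = 0.5186
−0.311·log₂(0.311) = 0.5240
−0.234·log₂(0.234) = 0.4903
−0.163·log₂(0.163) = 0.4266
Sum ≈ 1.9595 → 1.960 bits.

1.960 bits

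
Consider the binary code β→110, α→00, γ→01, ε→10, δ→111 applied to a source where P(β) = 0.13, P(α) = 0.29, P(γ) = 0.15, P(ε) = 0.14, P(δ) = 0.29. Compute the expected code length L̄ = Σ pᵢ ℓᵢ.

2.42 bits/symbol

L̄ = Σ pᵢ·ℓᵢ = 0.13·3 + 0.29·2 + 0.15·2 + 0.14·2 + 0.29·3 = 2.42 bits/symbol.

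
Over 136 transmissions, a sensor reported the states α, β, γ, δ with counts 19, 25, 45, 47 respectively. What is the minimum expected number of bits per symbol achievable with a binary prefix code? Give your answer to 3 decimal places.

1.978 bits/symbol

Probabilities are the counts divided by 136.
Repeatedly combine the two least-probable nodes; the expected code length is the sum of the merged weights.
merge 19/136 + 25/136 → 11/34
merge 11/34 + 45/136 → 89/136
merge 47/136 + 89/136 → 1
L = 11/34 + 89/136 + 1 = 269/136 ≈ 1.978 bits/symbol.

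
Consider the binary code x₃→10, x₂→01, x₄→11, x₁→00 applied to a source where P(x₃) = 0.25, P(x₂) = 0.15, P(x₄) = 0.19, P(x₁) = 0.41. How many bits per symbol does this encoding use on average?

2 bits/symbol

L̄ = Σ pᵢ·ℓᵢ = 0.25·2 + 0.15·2 + 0.19·2 + 0.41·2 = 2 bits/symbol.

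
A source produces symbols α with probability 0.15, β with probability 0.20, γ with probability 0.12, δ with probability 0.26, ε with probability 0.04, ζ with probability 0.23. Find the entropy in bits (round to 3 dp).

2.421 bits

H = −Σ pᵢ log₂ pᵢ.
−0.15·log₂(0.15) = 0.4105
−0.20·log₂(0.20) = 0.4644
−0.12·log₂(0.12) = 0.3671
−0.26·log₂(0.26) = 0.5053
−0.04·log₂(0.04) = 0.1858
−0.23·log₂(0.23) = 0.4877
Sum ≈ 2.4207 → 2.421 bits.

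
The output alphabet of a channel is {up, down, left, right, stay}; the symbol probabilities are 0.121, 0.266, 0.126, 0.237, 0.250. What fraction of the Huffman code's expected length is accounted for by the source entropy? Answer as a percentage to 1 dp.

Entropy H = −Σ p log₂ p ≈ 2.2457 bits.
Huffman merges: 121/1000+63/500→247/1000; 237/1000+247/1000→121/250; 1/4+133/500→129/250; 121/250+129/250→1. L = 2247/1000 ≈ 2.2470.
Efficiency = H/L = 2.2457/2.2470 = 99.9%.

99.9%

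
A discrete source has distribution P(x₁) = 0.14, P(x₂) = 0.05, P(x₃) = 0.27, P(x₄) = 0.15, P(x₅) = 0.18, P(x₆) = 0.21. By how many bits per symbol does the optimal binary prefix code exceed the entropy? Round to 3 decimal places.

Entropy H = −Σ p log₂ p ≈ 2.4519 bits.
Huffman merges: 1/20+7/50→19/100; 3/20+9/50→33/100; 19/100+21/100→2/5; 27/100+33/100→3/5; 2/5+3/5→1. L = 63/25 ≈ 2.5200.
L − H = 2.5200 − 2.4519 = 0.068 bits.

0.068 bits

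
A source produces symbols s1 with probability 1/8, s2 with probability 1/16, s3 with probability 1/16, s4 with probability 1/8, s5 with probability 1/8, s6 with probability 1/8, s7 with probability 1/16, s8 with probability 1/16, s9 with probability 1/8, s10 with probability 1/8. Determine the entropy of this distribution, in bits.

Each probability is a power of 1/2, so log₂(1/p) is an integer.
H = Σ p·log₂(1/p) = 1/8·3 + 1/16·4 + 1/16·4 + 1/8·3 + 1/8·3 + 1/8·3 + 1/16·4 + 1/16·4 + 1/8·3 + 1/8·3 = 3.25 bits.

3.25 bits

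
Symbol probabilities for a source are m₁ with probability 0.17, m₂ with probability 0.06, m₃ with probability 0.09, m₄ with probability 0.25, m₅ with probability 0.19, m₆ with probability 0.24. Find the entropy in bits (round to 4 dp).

H = −Σ pᵢ log₂ pᵢ.
−0.17·log₂(0.17) = 0.4346
−0.06·log₂(0.06) = 0.2435
−0.09·log₂(0.09) = 0.3127
−0.25·log₂(0.25) = 0.5000
−0.19·log₂(0.19) = 0.4552
−0.24·log₂(0.24) = 0.4941
Sum ≈ 2.4401 → 2.4401 bits.

2.4401 bits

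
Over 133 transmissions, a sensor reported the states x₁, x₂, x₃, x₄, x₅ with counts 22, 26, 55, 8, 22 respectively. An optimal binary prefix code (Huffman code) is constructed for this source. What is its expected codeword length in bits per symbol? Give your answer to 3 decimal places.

Probabilities are the counts divided by 133.
Repeatedly combine the two least-probable nodes; the expected code length is the sum of the merged weights.
merge 8/133 + 22/133 → 30/133
merge 22/133 + 26/133 → 48/133
merge 30/133 + 48/133 → 78/133
merge 55/133 + 78/133 → 1
L = 30/133 + 48/133 + 78/133 + 1 = 289/133 ≈ 2.173 bits/symbol.

2.173 bits/symbol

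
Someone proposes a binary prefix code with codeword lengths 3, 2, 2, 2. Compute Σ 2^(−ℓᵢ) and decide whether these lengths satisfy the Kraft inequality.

With common denominator 2^3 = 8: Σ 2^(−ℓᵢ) = 1/8 + 2/8 + 2/8 + 2/8 = 7/8 = 0.875.
Kraft's inequality requires Σ ≤ 1; here Σ = 0.875 ≤ 1, so such a prefix code exists.

0.875; yes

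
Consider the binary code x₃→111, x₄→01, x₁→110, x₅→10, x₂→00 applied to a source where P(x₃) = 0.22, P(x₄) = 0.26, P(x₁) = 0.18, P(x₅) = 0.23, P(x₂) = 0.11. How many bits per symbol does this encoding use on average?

L̄ = Σ pᵢ·ℓᵢ = 0.22·3 + 0.26·2 + 0.18·3 + 0.23·2 + 0.11·2 = 2.4 bits/symbol.

2.4 bits/symbol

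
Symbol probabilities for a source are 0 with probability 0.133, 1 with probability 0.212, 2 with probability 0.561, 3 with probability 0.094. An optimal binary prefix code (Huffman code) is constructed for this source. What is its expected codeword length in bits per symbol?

Repeatedly combine the two least-probable nodes; the expected code length is the sum of the merged weights.
merge 47/500 + 133/1000 → 227/1000
merge 53/250 + 227/1000 → 439/1000
merge 439/1000 + 561/1000 → 1
L = 227/1000 + 439/1000 + 1 = 833/500 = 1.666 bits/symbol.

1.666 bits/symbol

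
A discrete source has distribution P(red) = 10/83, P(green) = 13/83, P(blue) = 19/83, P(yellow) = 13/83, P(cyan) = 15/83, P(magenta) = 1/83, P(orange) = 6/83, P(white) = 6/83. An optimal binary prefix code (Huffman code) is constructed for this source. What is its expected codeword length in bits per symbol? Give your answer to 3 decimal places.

2.831 bits/symbol

Repeatedly combine the two least-probable nodes; the expected code length is the sum of the merged weights.
merge 1/83 + 6/83 → 7/83
merge 6/83 + 7/83 → 13/83
merge 10/83 + 13/83 → 23/83
merge 13/83 + 13/83 → 26/83
merge 15/83 + 19/83 → 34/83
merge 23/83 + 26/83 → 49/83
merge 34/83 + 49/83 → 1
L = 7/83 + 13/83 + 23/83 + 26/83 + 34/83 + 49/83 + 1 = 235/83 ≈ 2.831 bits/symbol.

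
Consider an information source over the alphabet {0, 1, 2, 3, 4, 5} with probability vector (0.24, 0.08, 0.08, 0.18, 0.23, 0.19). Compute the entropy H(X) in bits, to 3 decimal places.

H = −Σ pᵢ log₂ pᵢ.
−0.24·log₂(0.24) = 0.4941
−0.08·log₂(0.08) = 0.2915
−0.08·log₂(0.08) = 0.2915
−0.18·log₂(0.18) = 0.4453
−0.23·log₂(0.23) = 0.4877
−0.19·log₂(0.19) = 0.4552
Sum ≈ 2.4654 → 2.465 bits.

2.465 bits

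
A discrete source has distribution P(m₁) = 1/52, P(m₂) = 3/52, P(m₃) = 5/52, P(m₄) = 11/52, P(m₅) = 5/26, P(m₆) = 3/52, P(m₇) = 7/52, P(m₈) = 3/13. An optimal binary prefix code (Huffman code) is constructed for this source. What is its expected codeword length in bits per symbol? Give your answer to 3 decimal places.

Repeatedly combine the two least-probable nodes; the expected code length is the sum of the merged weights.
merge 1/52 + 3/52 → 1/13
merge 3/52 + 1/13 → 7/52
merge 5/52 + 7/52 → 3/13
merge 7/52 + 5/26 → 17/52
merge 11/52 + 3/13 → 23/52
merge 3/13 + 17/52 → 29/52
merge 23/52 + 29/52 → 1
L = 1/13 + 7/52 + 3/13 + 17/52 + 23/52 + 29/52 + 1 = 36/13 ≈ 2.769 bits/symbol.

2.769 bits/symbol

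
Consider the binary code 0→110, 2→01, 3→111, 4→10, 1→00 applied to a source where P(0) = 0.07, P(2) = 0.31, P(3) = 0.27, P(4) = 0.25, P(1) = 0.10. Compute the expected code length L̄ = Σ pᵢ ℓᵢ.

L̄ = Σ pᵢ·ℓᵢ = 0.07·3 + 0.31·2 + 0.27·3 + 0.25·2 + 0.10·2 = 2.34 bits/symbol.

2.34 bits/symbol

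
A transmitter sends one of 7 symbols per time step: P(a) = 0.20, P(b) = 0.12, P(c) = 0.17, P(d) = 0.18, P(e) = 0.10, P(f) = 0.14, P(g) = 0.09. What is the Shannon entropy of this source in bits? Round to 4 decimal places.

2.7533 bits

H = −Σ pᵢ log₂ pᵢ.
−0.20·log₂(0.20) = 0.4644
−0.12·log₂(0.12) = 0.3671
−0.17·log₂(0.17) = 0.4346
−0.18·log₂(0.18) = 0.4453
−0.10·log₂(0.10) = 0.3322
−0.14·log₂(0.14) = 0.3971
−0.09·log₂(0.09) = 0.3127
Sum ≈ 2.7533 → 2.7533 bits.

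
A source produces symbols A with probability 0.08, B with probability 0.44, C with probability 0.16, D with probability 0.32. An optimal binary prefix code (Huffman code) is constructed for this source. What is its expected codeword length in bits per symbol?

Repeatedly combine the two least-probable nodes; the expected code length is the sum of the merged weights.
merge 2/25 + 4/25 → 6/25
merge 6/25 + 8/25 → 14/25
merge 11/25 + 14/25 → 1
L = 6/25 + 14/25 + 1 = 9/5 = 1.8 bits/symbol.

1.8 bits/symbol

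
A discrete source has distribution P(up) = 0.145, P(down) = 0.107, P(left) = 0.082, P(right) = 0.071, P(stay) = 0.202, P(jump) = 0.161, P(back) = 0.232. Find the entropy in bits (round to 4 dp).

H = −Σ pᵢ log₂ pᵢ.
−0.145·log₂(0.145) = 0.4040
−0.107·log₂(0.107) = 0.3450
−0.082·log₂(0.082) = 0.2959
−0.071·log₂(0.071) = 0.2709
−0.202·log₂(0.202) = 0.4661
−0.161·log₂(0.161) = 0.4242
−0.232·log₂(0.232) = 0.4890
Sum ≈ 2.6951 → 2.6951 bits.

2.6951 bits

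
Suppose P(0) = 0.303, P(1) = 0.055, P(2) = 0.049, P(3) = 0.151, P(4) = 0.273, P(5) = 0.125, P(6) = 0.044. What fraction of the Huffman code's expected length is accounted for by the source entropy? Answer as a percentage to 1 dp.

97.9%

Entropy H = −Σ p log₂ p ≈ 2.4617 bits.
Huffman merges: 11/250+49/1000→93/1000; 11/200+93/1000→37/250; 1/8+37/250→273/1000; 151/1000+273/1000→53/125; 273/1000+303/1000→72/125; 53/125+72/125→1. L = 1257/500 ≈ 2.5140.
Efficiency = H/L = 2.4617/2.5140 = 97.9%.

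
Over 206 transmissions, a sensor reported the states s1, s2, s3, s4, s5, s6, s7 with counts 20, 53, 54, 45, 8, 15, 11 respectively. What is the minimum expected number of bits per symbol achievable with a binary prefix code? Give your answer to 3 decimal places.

Probabilities are the counts divided by 206.
Repeatedly combine the two least-probable nodes; the expected code length is the sum of the merged weights.
merge 4/103 + 11/206 → 19/206
merge 15/206 + 19/206 → 17/103
merge 10/103 + 17/103 → 27/103
merge 45/206 + 53/206 → 49/103
merge 27/103 + 27/103 → 54/103
merge 49/103 + 54/103 → 1
L = 19/206 + 17/103 + 27/103 + 49/103 + 54/103 + 1 = 519/206 ≈ 2.519 bits/symbol.

2.519 bits/symbol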